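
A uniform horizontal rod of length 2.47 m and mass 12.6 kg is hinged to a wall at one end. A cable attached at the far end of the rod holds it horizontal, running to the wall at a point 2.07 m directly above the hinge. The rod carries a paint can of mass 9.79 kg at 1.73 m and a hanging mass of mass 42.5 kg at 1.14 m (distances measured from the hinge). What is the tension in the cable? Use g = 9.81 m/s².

About the hinge:
Beam weight: 12.6 × 9.81 = 123.6 N down at 1.235 m → arm 1.235 m, τ = 123.6 × 1.235 = 152.6 N·m clockwise.
Paint can: 9.79 × 9.81 = 96.04 N down at 1.73 m → arm 1.73 m, τ = 96.04 × 1.73 = 166.1 N·m clockwise.
Hanging mass: 42.5 × 9.81 = 416.9 N down at 1.14 m → arm 1.14 m, τ = 416.9 × 1.14 = 475.3 N·m clockwise.
Total clockwise load moment = 794 N·m.
The cable tension T acts at 2.47 m; only its component perpendicular to the rod, T sinθ, produces torque. sinθ = h/√(h²+d²) = 2.07/√(2.07²+2.47²) = 0.6423.
Balancing moments: T × 2.47 × 0.6423 = 794, giving T = 794 / 1.586 = 501 N.

T ≈ 501 N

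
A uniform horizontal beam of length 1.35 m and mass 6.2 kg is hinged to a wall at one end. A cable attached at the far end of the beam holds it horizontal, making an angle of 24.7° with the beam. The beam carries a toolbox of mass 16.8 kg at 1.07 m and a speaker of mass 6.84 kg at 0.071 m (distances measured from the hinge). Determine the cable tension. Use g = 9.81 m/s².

Taking torques about the hinge:
Beam weight: 6.2 × 9.81 = 60.82 N down at 0.675 m → arm 0.675 m, τ = 60.82 × 0.675 = 41.05 N·m clockwise.
Toolbox: 16.8 × 9.81 = 164.8 N down at 1.07 m → arm 1.07 m, τ = 164.8 × 1.07 = 176.3 N·m clockwise.
Speaker: 6.84 × 9.81 = 67.1 N down at 0.071 m → arm 0.071 m, τ = 67.1 × 0.071 = 4.764 N·m clockwise.
Total clockwise load moment = 222.1 N·m.
The cable tension T acts at 1.35 m; only its component perpendicular to the beam, T sinθ, produces torque. sin 24.7° = 0.4179.
Balancing moments: T × 1.35 × 0.4179 = 222.1, giving T = 222.1 / 0.5642 = 394 N.

T ≈ 394 N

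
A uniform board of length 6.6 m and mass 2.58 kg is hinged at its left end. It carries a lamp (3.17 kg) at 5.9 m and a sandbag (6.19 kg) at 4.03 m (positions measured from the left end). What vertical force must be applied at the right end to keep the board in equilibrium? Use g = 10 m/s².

Taking torques about the left end:
Beam weight: 2.58 × 10 = 25.8 N down at 3.3 m → arm 3.3 m, τ = 25.8 × 3.3 = 85.14 N·m clockwise.
Lamp: 3.17 × 10 = 31.7 N down at 5.9 m → arm 5.9 m, τ = 31.7 × 5.9 = 187 N·m clockwise.
Sandbag: 6.19 × 10 = 61.9 N down at 4.03 m → arm 4.03 m, τ = 61.9 × 4.03 = 249.5 N·m clockwise.
Net moment of the loads = 521.6 N·m clockwise.
The upward force F acts at the right end, arm 6.6 m, giving F × 6.6 counterclockwise.
Setting net torque to zero: F × 6.6 = 521.6 → F = 521.6 / 6.6 = 79 N.

F ≈ 79 N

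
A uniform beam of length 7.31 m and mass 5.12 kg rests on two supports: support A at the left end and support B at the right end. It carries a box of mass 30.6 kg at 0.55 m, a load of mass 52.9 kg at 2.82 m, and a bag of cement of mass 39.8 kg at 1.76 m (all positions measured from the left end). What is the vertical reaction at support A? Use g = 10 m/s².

R_A ≈ 936 N

Choose support B as the axis so its reaction then has zero moment arm.
Beam weight: 5.12 × 10 = 51.2 N down at 3.655 m → arm 3.655 m, τ = 51.2 × 3.655 = 187.1 N·m counterclockwise.
Box: 30.6 × 10 = 306 N down at 0.55 m → arm 6.76 m, τ = 306 × 6.76 = 2069 N·m counterclockwise.
Load: 52.9 × 10 = 529 N down at 2.82 m → arm 4.49 m, τ = 529 × 4.49 = 2375 N·m counterclockwise.
Bag of cement: 39.8 × 10 = 398 N down at 1.76 m → arm 5.55 m, τ = 398 × 5.55 = 2209 N·m counterclockwise.
Net load moment about support B = 6840 N·m counterclockwise.
Reaction R at support A is upward at 0 m, arm 7.31 m → moment R × 7.31 clockwise.
Setting net torque to zero: R × 7.31 = 6840 → R = 936 N.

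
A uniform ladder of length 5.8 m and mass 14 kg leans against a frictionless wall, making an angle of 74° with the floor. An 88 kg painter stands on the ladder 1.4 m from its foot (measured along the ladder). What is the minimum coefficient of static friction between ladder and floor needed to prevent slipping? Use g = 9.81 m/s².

μ_min ≈ 0.0794

Sum moments about the foot of the ladder (the floor normal and friction both act there and drop out).
Ladder weight 14×9.81 = 137.3 N acts at 2.9 m along the ladder; its horizontal arm is 2.9·cos74° = 0.7993 m → τ = 109.7 N·m clockwise.
Painter: 88×9.81 = 863.3 N at 1.4 m → arm 0.3859 m → τ = 333.1 N·m clockwise.
Wall normal N acts horizontally at the top; its moment arm is the height L sinθ = 5.8·sin74° = 5.575 m, counterclockwise.
For rotational equilibrium, N × 5.575 = 442.8, so N = 79.43 N.
ΣFx = 0 ⇒ f = N_wall = 79.43 N. ΣFy = 0 ⇒ N_floor = 1001 N.
μ_min = f / N_floor = 79.43 / 1001 = 0.0794.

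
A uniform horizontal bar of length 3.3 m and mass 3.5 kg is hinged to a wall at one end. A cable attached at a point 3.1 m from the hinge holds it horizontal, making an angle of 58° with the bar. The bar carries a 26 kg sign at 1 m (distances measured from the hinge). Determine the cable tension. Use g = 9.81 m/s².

T ≈ 119 N

Sum moments about the hinge (the unknown hinge reaction has zero arm there).
Beam weight: 3.5 × 9.81 = 34.34 N down at 1.65 m → arm 1.65 m, τ = 34.34 × 1.65 = 56.66 N·m clockwise.
Sign: 26 × 9.81 = 255.1 N down at 1 m → arm 1 m, τ = 255.1 × 1 = 255.1 N·m clockwise.
Total clockwise load moment = 311.8 N·m.
The cable tension T acts at 3.1 m; only its component perpendicular to the bar, T sinθ, produces torque. sin 58° = 0.848.
Setting net torque to zero: T × 3.1 × 0.848 = 311.8 → T = 311.8 / 2.629 = 119 N.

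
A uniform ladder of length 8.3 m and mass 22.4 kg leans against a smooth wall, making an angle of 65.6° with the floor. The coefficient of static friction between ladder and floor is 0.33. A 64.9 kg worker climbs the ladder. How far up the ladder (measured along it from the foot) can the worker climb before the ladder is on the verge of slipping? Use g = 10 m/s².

d ≈ 6.69 m

About the foot of the ladder:
Ladder weight 22.4×10 = 224 N acts at 4.15 m along the ladder; its horizontal arm is 4.15·cos65.6° = 1.714 m → τ = 383.9 N·m clockwise.
Worker weight 64.9×10 = 649 N at distance d → arm d·cos65.6° → τ = 649·d·0.4131 clockwise.
Wall normal N at the top has arm L sinθ = 7.559 m counterclockwise, so Στ = 0 gives N·7.559 = 383.9 + 268.1·d.
ΣFy = 0 ⇒ N_floor = 873 N, so the maximum friction is μ_s·N_floor = 0.33×873 = 288.1 N. ΣFx = 0 ⇒ N_wall = f, so at the slipping point N = 288.1 N.
Substituting: 288.1×7.559 = 383.9 + 268.1·d ⇒ d = (2178 − 383.9) / 268.1 = 6.69 m.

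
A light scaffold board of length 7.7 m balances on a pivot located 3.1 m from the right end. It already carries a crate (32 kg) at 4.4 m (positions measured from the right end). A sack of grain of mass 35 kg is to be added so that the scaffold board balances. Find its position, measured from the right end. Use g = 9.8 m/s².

About the pivot (at 3.1 m from the right end):
Crate: 32 × 9.8 = 313.6 N down at 4.4 m → arm 1.3 m, τ = 313.6 × 1.3 = 407.7 N·m counterclockwise.
Net moment of existing loads = 407.7 N·m counterclockwise.
The sack of grain weighs 35 × 9.8 = 343 N and must supply an equal clockwise moment, so its lever arm about the pivot is 407.7 / 343 = 1.19 m.
That puts it at 3.1 − 1.19 = 1.91 m from the right end.

x ≈ 1.91 m from the right end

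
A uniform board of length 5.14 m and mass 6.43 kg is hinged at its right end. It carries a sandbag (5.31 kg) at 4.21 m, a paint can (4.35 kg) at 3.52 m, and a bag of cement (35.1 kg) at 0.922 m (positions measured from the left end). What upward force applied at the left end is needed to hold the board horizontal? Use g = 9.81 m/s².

Sum moments about the right end (the unknown pivot reaction has zero arm there).
Beam weight: 6.43 × 9.81 = 63.08 N down at 2.57 m → arm 2.57 m, τ = 63.08 × 2.57 = 162.1 N·m counterclockwise.
Sandbag: 5.31 × 9.81 = 52.09 N down at 4.21 m → arm 0.93 m, τ = 52.09 × 0.93 = 48.44 N·m counterclockwise.
Paint can: 4.35 × 9.81 = 42.67 N down at 3.52 m → arm 1.62 m, τ = 42.67 × 1.62 = 69.13 N·m counterclockwise.
Bag of cement: 35.1 × 9.81 = 344.3 N down at 0.922 m → arm 4.218 m, τ = 344.3 × 4.218 = 1452 N·m counterclockwise.
Net moment of the loads = 1732 N·m counterclockwise.
The upward force F acts at the left end, arm 5.14 m, giving F × 5.14 clockwise.
Balancing moments: F × 5.14 = 1732, giving F = 1732 / 5.14 = 337 N.

F ≈ 337 N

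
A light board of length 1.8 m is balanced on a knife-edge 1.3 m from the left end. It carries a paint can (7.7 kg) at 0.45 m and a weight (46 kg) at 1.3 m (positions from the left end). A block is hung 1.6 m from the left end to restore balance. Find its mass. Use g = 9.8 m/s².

m ≈ 21.8 kg

Taking torques about the knife-edge (at 1.3 m from the left end):
Paint can: 7.7 × 9.8 = 75.46 N down at 0.45 m → arm 0.85 m, τ = 75.46 × 0.85 = 64.14 N·m counterclockwise.
Weight: acts at the knife-edge, moment arm 0 → no torque.
Net moment of known loads = 64.14 N·m counterclockwise.
An unknown mass m at 1.6 m has arm 0.3 m; its moment is m·g·0.3 clockwise.
For rotational equilibrium, m × 9.8 × 0.3 = 64.14, so m = 64.14 / (9.8 × 0.3) = 21.8 kg.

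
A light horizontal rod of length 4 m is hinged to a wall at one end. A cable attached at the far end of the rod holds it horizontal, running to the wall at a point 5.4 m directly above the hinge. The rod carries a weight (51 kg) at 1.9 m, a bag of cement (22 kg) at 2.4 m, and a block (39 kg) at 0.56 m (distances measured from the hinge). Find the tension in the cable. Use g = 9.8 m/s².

T ≈ 523 N

Taking torques about the hinge:
Weight: 51 × 9.8 = 499.8 N down at 1.9 m → arm 1.9 m, τ = 499.8 × 1.9 = 949.6 N·m clockwise.
Bag of cement: 22 × 9.8 = 215.6 N down at 2.4 m → arm 2.4 m, τ = 215.6 × 2.4 = 517.4 N·m clockwise.
Block: 39 × 9.8 = 382.2 N down at 0.56 m → arm 0.56 m, τ = 382.2 × 0.56 = 214 N·m clockwise.
Total clockwise load moment = 1681 N·m.
The cable tension T acts at 4 m; only its component perpendicular to the rod, T sinθ, produces torque. sinθ = h/√(h²+d²) = 5.4/√(5.4²+4²) = 0.8036.
For rotational equilibrium, T × 4 × 0.8036 = 1681, so T = 1681 / 3.214 = 523 N.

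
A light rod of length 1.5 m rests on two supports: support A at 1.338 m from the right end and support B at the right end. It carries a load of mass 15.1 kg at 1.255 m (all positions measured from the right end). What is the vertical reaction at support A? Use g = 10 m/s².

R_A ≈ 142 N

About support B:
Load: 15.1 × 10 = 151 N down at 1.255 m → arm 1.255 m, τ = 151 × 1.255 = 189.5 N·m counterclockwise.
Net load moment about support B = 189.5 N·m counterclockwise.
Reaction R at support A is upward at 1.338 m, arm 1.338 m → moment R × 1.338 clockwise.
Setting net torque to zero: R × 1.338 = 189.5 → R = 142 N.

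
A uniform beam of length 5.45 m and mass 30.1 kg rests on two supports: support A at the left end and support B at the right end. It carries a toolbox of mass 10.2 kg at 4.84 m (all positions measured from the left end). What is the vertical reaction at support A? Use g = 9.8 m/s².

About support B:
Beam weight: 30.1 × 9.8 = 295 N down at 2.725 m → arm 2.725 m, τ = 295 × 2.725 = 803.9 N·m counterclockwise.
Toolbox: 10.2 × 9.8 = 99.96 N down at 4.84 m → arm 0.61 m, τ = 99.96 × 0.61 = 60.98 N·m counterclockwise.
Net load moment about support B = 864.9 N·m counterclockwise.
Reaction R at support A is upward at 0 m, arm 5.45 m → moment R × 5.45 clockwise.
Στ = 0 ⇒ R × 5.45 = 864.9 ⇒ R = 159 N.

R_A ≈ 159 N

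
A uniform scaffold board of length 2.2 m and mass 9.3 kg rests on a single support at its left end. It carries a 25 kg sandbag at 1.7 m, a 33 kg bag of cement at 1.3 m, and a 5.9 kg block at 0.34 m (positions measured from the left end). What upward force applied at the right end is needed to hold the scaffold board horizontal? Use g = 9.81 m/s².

Take moments about the left end.
Beam weight: 9.3 × 9.81 = 91.23 N down at 1.1 m → arm 1.1 m, τ = 91.23 × 1.1 = 100.4 N·m clockwise.
Sandbag: 25 × 9.81 = 245.2 N down at 1.7 m → arm 1.7 m, τ = 245.2 × 1.7 = 416.8 N·m clockwise.
Bag of cement: 33 × 9.81 = 323.7 N down at 1.3 m → arm 1.3 m, τ = 323.7 × 1.3 = 420.8 N·m clockwise.
Block: 5.9 × 9.81 = 57.88 N down at 0.34 m → arm 0.34 m, τ = 57.88 × 0.34 = 19.68 N·m clockwise.
Net moment of the loads = 957.7 N·m clockwise.
The upward force F acts at the right end, arm 2.2 m, giving F × 2.2 counterclockwise.
Στ = 0 ⇒ F × 2.2 = 957.7 ⇒ F = 957.7 / 2.2 = 435 N.

F ≈ 435 N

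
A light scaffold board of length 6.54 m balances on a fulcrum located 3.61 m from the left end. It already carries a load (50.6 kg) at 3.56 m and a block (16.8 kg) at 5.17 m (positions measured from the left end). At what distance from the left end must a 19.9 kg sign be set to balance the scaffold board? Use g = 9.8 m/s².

x ≈ 2.42 m from the left end

Choose the fulcrum (at 3.61 m from the left end) as the axis so the support reaction has zero arm there.
Load: 50.6 × 9.8 = 495.9 N down at 3.56 m → arm 0.05 m, τ = 495.9 × 0.05 = 24.8 N·m counterclockwise.
Block: 16.8 × 9.8 = 164.6 N down at 5.17 m → arm 1.56 m, τ = 164.6 × 1.56 = 256.8 N·m clockwise.
Net moment of existing loads = 232 N·m clockwise.
The sign weighs 19.9 × 9.8 = 195 N and must supply an equal counterclockwise moment, so its lever arm about the fulcrum is 232 / 195 = 1.19 m.
That puts it at 3.61 − 1.19 = 2.42 m from the left end.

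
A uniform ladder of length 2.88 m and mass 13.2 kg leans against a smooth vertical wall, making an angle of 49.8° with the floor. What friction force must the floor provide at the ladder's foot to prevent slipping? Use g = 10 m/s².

Taking torques about the foot of the ladder:
Ladder weight 13.2×10 = 132 N acts at 1.44 m along the ladder; its horizontal arm is 1.44·cos49.8° = 0.9295 m → τ = 122.7 N·m clockwise.
Wall normal N acts horizontally at the top; its moment arm is the height L sinθ = 2.88·sin49.8° = 2.2 m, counterclockwise.
For rotational equilibrium, N × 2.2 = 122.7, so N = 55.8 N.
ΣFx = 0: friction at the foot balances the wall's push, so f = N_wall = 55.8 N.

f ≈ 55.8 N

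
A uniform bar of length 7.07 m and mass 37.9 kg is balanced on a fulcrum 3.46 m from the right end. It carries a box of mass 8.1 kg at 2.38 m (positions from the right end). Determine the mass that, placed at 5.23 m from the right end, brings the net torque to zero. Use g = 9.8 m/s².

Choose the fulcrum (at 3.46 m from the right end) as the axis so the support reaction has zero arm there.
Beam weight: 37.9 × 9.8 = 371.4 N down at 3.535 m → arm 0.075 m, τ = 371.4 × 0.075 = 27.85 N·m counterclockwise.
Box: 8.1 × 9.8 = 79.38 N down at 2.38 m → arm 1.08 m, τ = 79.38 × 1.08 = 85.73 N·m clockwise.
Net moment of known loads = 57.88 N·m clockwise.
An unknown mass m at 5.23 m has arm 1.77 m; its moment is m·g·1.77 counterclockwise.
Στ = 0 ⇒ m × 9.8 × 1.77 = 57.88 ⇒ m = 57.88 / (9.8 × 1.77) = 3.34 kg.

m ≈ 3.34 kg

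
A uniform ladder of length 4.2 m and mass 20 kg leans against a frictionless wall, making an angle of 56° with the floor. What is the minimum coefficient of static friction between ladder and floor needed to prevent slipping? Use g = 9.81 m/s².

Taking torques about the foot of the ladder:
Ladder weight 20×9.81 = 196.2 N acts at 2.1 m along the ladder; its horizontal arm is 2.1·cos56° = 1.174 m → τ = 230.3 N·m clockwise.
Wall normal N acts horizontally at the top; its moment arm is the height L sinθ = 4.2·sin56° = 3.482 m, counterclockwise.
Στ = 0 ⇒ N × 3.482 = 230.3 ⇒ N = 66.14 N.
ΣFx = 0 ⇒ f = N_wall = 66.14 N. ΣFy = 0 ⇒ N_floor = 196.2 N.
μ_min = f / N_floor = 66.14 / 196.2 = 0.337.

μ_min ≈ 0.337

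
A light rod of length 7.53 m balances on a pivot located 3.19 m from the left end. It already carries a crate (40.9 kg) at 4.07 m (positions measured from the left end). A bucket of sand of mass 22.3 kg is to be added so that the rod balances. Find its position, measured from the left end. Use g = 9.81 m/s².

Choose the pivot (at 3.19 m from the left end) as the axis so the support reaction has zero arm there.
Crate: 40.9 × 9.81 = 401.2 N down at 4.07 m → arm 0.88 m, τ = 401.2 × 0.88 = 353.1 N·m clockwise.
Net moment of existing loads = 353.1 N·m clockwise.
The bucket of sand weighs 22.3 × 9.81 = 218.8 N and must supply an equal counterclockwise moment, so its lever arm about the pivot is 353.1 / 218.8 = 1.61 m.
That puts it at 3.19 − 1.61 = 1.58 m from the left end.

x ≈ 1.58 m from the left end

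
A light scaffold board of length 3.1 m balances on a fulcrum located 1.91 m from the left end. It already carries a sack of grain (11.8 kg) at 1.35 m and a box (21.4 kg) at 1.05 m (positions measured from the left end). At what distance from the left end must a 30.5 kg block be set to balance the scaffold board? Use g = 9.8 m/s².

x ≈ 2.73 m from the left end

About the fulcrum (at 1.91 m from the left end):
Sack of grain: 11.8 × 9.8 = 115.6 N down at 1.35 m → arm 0.56 m, τ = 115.6 × 0.56 = 64.74 N·m counterclockwise.
Box: 21.4 × 9.8 = 209.7 N down at 1.05 m → arm 0.86 m, τ = 209.7 × 0.86 = 180.3 N·m counterclockwise.
Net moment of existing loads = 245 N·m counterclockwise.
The block weighs 30.5 × 9.8 = 298.9 N and must supply an equal clockwise moment, so its lever arm about the fulcrum is 245 / 298.9 = 0.82 m.
That puts it at 1.91 + 0.82 = 2.73 m from the left end.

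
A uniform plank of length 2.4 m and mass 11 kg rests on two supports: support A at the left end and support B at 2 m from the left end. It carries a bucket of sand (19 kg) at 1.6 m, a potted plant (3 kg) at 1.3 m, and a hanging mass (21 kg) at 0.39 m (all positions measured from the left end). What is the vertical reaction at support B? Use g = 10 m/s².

Choose support A as the axis so its reaction then has zero moment arm.
Beam weight: 11 × 10 = 110 N down at 1.2 m → arm 1.2 m, τ = 110 × 1.2 = 132 N·m clockwise.
Bucket of sand: 19 × 10 = 190 N down at 1.6 m → arm 1.6 m, τ = 190 × 1.6 = 304 N·m clockwise.
Potted plant: 3 × 10 = 30 N down at 1.3 m → arm 1.3 m, τ = 30 × 1.3 = 39 N·m clockwise.
Hanging mass: 21 × 10 = 210 N down at 0.39 m → arm 0.39 m, τ = 210 × 0.39 = 81.9 N·m clockwise.
Net load moment about support A = 556.9 N·m clockwise.
Reaction R at support B is upward at 2 m, arm 2 m → moment R × 2 counterclockwise.
Setting net torque to zero: R × 2 = 556.9 → R = 278 N.

R_B ≈ 278 N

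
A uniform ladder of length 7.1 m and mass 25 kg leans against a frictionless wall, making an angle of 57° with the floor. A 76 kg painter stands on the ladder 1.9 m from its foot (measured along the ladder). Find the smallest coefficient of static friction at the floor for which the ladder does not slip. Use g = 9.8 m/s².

μ_min ≈ 0.211

About the foot of the ladder:
Ladder weight 25×9.8 = 245 N acts at 3.55 m along the ladder; its horizontal arm is 3.55·cos57° = 1.933 m → τ = 473.6 N·m clockwise.
Painter: 76×9.8 = 744.8 N at 1.9 m → arm 1.035 m → τ = 770.9 N·m clockwise.
Wall normal N acts horizontally at the top; its moment arm is the height L sinθ = 7.1·sin57° = 5.955 m, counterclockwise.
For rotational equilibrium, N × 5.955 = 1244, so N = 208.9 N.
ΣFx = 0 ⇒ f = N_wall = 208.9 N. ΣFy = 0 ⇒ N_floor = 989.8 N.
μ_min = f / N_floor = 208.9 / 989.8 = 0.211.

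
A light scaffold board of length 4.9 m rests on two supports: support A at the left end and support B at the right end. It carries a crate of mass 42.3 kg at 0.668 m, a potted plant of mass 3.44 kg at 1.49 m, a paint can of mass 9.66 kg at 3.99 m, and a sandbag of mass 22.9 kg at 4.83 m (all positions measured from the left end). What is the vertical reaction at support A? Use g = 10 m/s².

Choose support B as the axis so its reaction then has zero moment arm.
Crate: 42.3 × 10 = 423 N down at 0.668 m → arm 4.232 m, τ = 423 × 4.232 = 1790 N·m counterclockwise.
Potted plant: 3.44 × 10 = 34.4 N down at 1.49 m → arm 3.41 m, τ = 34.4 × 3.41 = 117.3 N·m counterclockwise.
Paint can: 9.66 × 10 = 96.6 N down at 3.99 m → arm 0.91 m, τ = 96.6 × 0.91 = 87.91 N·m counterclockwise.
Sandbag: 22.9 × 10 = 229 N down at 4.83 m → arm 0.07 m, τ = 229 × 0.07 = 16.03 N·m counterclockwise.
Net load moment about support B = 2011 N·m counterclockwise.
Reaction R at support A is upward at 0 m, arm 4.9 m → moment R × 4.9 clockwise.
Setting net torque to zero: R × 4.9 = 2011 → R = 410 N.

R_A ≈ 410 N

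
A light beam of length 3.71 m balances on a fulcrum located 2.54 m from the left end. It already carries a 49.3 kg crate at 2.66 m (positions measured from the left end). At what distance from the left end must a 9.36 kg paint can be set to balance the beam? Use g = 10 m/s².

x ≈ 1.91 m from the left end

Choose the fulcrum (at 2.54 m from the left end) as the axis so the support reaction has zero arm there.
Crate: 49.3 × 10 = 493 N down at 2.66 m → arm 0.12 m, τ = 493 × 0.12 = 59.16 N·m clockwise.
Net moment of existing loads = 59.16 N·m clockwise.
The paint can weighs 9.36 × 10 = 93.6 N and must supply an equal counterclockwise moment, so its lever arm about the fulcrum is 59.16 / 93.6 = 0.632 m.
That puts it at 2.54 − 0.632 = 1.91 m from the left end.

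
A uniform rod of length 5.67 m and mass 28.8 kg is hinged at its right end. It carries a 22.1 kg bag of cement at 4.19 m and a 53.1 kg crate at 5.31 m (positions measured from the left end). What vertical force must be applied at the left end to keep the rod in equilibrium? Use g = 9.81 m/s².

Choose the right end as the axis so the unknown pivot reaction has zero arm there.
Beam weight: 28.8 × 9.81 = 282.5 N down at 2.835 m → arm 2.835 m, τ = 282.5 × 2.835 = 800.9 N·m counterclockwise.
Bag of cement: 22.1 × 9.81 = 216.8 N down at 4.19 m → arm 1.48 m, τ = 216.8 × 1.48 = 320.9 N·m counterclockwise.
Crate: 53.1 × 9.81 = 520.9 N down at 5.31 m → arm 0.36 m, τ = 520.9 × 0.36 = 187.5 N·m counterclockwise.
Net moment of the loads = 1309 N·m counterclockwise.
The upward force F acts at the left end, arm 5.67 m, giving F × 5.67 clockwise.
For rotational equilibrium, F × 5.67 = 1309, so F = 1309 / 5.67 = 231 N.

F ≈ 231 N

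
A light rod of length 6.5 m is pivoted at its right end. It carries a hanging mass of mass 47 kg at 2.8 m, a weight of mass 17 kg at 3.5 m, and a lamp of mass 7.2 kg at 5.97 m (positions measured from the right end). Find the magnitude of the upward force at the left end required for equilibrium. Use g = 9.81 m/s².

F ≈ 353 N

Choose the right end as the axis so the unknown pivot reaction has zero arm there.
Hanging mass: 47 × 9.81 = 461.1 N down at 2.8 m → arm 2.8 m, τ = 461.1 × 2.8 = 1291 N·m counterclockwise.
Weight: 17 × 9.81 = 166.8 N down at 3.5 m → arm 3.5 m, τ = 166.8 × 3.5 = 583.8 N·m counterclockwise.
Lamp: 7.2 × 9.81 = 70.63 N down at 5.97 m → arm 5.97 m, τ = 70.63 × 5.97 = 421.7 N·m counterclockwise.
Net moment of the loads = 2296 N·m counterclockwise.
The upward force F acts at the left end, arm 6.5 m, giving F × 6.5 clockwise.
Balancing moments: F × 6.5 = 2296, giving F = 2296 / 6.5 = 353 N.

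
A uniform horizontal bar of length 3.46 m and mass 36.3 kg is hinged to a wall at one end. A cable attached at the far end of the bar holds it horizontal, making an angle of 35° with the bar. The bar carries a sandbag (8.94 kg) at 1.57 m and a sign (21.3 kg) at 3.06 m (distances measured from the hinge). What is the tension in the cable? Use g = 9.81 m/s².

Choose the hinge as the axis so the unknown hinge reaction has zero arm there.
Beam weight: 36.3 × 9.81 = 356.1 N down at 1.73 m → arm 1.73 m, τ = 356.1 × 1.73 = 616.1 N·m clockwise.
Sandbag: 8.94 × 9.81 = 87.7 N down at 1.57 m → arm 1.57 m, τ = 87.7 × 1.57 = 137.7 N·m clockwise.
Sign: 21.3 × 9.81 = 209 N down at 3.06 m → arm 3.06 m, τ = 209 × 3.06 = 639.5 N·m clockwise.
Total clockwise load moment = 1393 N·m.
The cable tension T acts at 3.46 m; only its component perpendicular to the bar, T sinθ, produces torque. sin 35° = 0.5736.
For rotational equilibrium, T × 3.46 × 0.5736 = 1393, so T = 1393 / 1.985 = 702 N.

T ≈ 702 N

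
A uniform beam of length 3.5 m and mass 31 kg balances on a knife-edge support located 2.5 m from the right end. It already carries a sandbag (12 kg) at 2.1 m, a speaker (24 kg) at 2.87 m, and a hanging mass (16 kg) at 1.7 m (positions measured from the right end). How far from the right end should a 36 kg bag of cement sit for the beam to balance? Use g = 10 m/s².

Sum moments about the knife-edge support (at 2.5 m from the right end) (the support reaction has zero arm there).
Beam weight: 31 × 10 = 310 N down at 1.75 m → arm 0.75 m, τ = 310 × 0.75 = 232.5 N·m clockwise.
Sandbag: 12 × 10 = 120 N down at 2.1 m → arm 0.4 m, τ = 120 × 0.4 = 48 N·m clockwise.
Speaker: 24 × 10 = 240 N down at 2.87 m → arm 0.37 m, τ = 240 × 0.37 = 88.8 N·m counterclockwise.
Hanging mass: 16 × 10 = 160 N down at 1.7 m → arm 0.8 m, τ = 160 × 0.8 = 128 N·m clockwise.
Net moment of existing loads = 319.7 N·m clockwise.
The bag of cement weighs 36 × 10 = 360 N and must supply an equal counterclockwise moment, so its lever arm about the knife-edge support is 319.7 / 360 = 0.888 m.
That puts it at 2.5 + 0.888 = 3.39 m from the right end.

x ≈ 3.39 m from the right end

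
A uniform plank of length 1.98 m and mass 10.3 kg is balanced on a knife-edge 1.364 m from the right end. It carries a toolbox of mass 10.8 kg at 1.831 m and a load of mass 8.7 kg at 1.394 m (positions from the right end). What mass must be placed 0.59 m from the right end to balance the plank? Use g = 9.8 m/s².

m ≈ 1.88 kg

About the knife-edge (at 1.364 m from the right end):
Beam weight: 10.3 × 9.8 = 100.9 N down at 0.99 m → arm 0.374 m, τ = 100.9 × 0.374 = 37.74 N·m clockwise.
Toolbox: 10.8 × 9.8 = 105.8 N down at 1.831 m → arm 0.467 m, τ = 105.8 × 0.467 = 49.41 N·m counterclockwise.
Load: 8.7 × 9.8 = 85.26 N down at 1.394 m → arm 0.03 m, τ = 85.26 × 0.03 = 2.558 N·m counterclockwise.
Net moment of known loads = 14.23 N·m counterclockwise.
An unknown mass m at 0.59 m has arm 0.774 m; its moment is m·g·0.774 clockwise.
Στ = 0 ⇒ m × 9.8 × 0.774 = 14.23 ⇒ m = 14.23 / (9.8 × 0.774) = 1.88 kg.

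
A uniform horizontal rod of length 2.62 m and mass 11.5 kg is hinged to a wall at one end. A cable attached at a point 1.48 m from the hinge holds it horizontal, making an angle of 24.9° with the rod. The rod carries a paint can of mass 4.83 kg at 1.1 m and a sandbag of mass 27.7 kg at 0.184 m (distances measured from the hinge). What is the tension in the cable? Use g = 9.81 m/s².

T ≈ 401 N

Sum moments about the hinge (the unknown hinge reaction has zero arm there).
Beam weight: 11.5 × 9.81 = 112.8 N down at 1.31 m → arm 1.31 m, τ = 112.8 × 1.31 = 147.8 N·m clockwise.
Paint can: 4.83 × 9.81 = 47.38 N down at 1.1 m → arm 1.1 m, τ = 47.38 × 1.1 = 52.12 N·m clockwise.
Sandbag: 27.7 × 9.81 = 271.7 N down at 0.184 m → arm 0.184 m, τ = 271.7 × 0.184 = 49.99 N·m clockwise.
Total clockwise load moment = 249.9 N·m.
The cable tension T acts at 1.48 m; only its component perpendicular to the rod, T sinθ, produces torque. sin 24.9° = 0.421.
Setting net torque to zero: T × 1.48 × 0.421 = 249.9 → T = 249.9 / 0.6231 = 401 N.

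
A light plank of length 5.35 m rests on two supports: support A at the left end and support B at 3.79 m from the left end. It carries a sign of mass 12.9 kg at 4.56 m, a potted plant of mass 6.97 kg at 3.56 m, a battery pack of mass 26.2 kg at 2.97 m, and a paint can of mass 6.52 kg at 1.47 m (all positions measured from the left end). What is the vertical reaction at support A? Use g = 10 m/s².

R_A ≈ 74.6 N

About support B:
Sign: 12.9 × 10 = 129 N down at 4.56 m → arm 0.77 m, τ = 129 × 0.77 = 99.33 N·m clockwise.
Potted plant: 6.97 × 10 = 69.7 N down at 3.56 m → arm 0.23 m, τ = 69.7 × 0.23 = 16.03 N·m counterclockwise.
Battery pack: 26.2 × 10 = 262 N down at 2.97 m → arm 0.82 m, τ = 262 × 0.82 = 214.8 N·m counterclockwise.
Paint can: 6.52 × 10 = 65.2 N down at 1.47 m → arm 2.32 m, τ = 65.2 × 2.32 = 151.3 N·m counterclockwise.
Net load moment about support B = 282.8 N·m counterclockwise.
Reaction R at support A is upward at 0 m, arm 3.79 m → moment R × 3.79 clockwise.
Στ = 0 ⇒ R × 3.79 = 282.8 ⇒ R = 74.6 N.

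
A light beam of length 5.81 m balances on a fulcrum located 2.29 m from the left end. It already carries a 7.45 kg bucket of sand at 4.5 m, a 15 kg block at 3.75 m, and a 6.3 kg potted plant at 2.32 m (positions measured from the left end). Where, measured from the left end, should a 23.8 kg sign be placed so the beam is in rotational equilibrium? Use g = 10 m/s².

x ≈ 0.67 m from the left end

Take moments about the fulcrum (at 2.29 m from the left end).
Bucket of sand: 7.45 × 10 = 74.5 N down at 4.5 m → arm 2.21 m, τ = 74.5 × 2.21 = 164.6 N·m clockwise.
Block: 15 × 10 = 150 N down at 3.75 m → arm 1.46 m, τ = 150 × 1.46 = 219 N·m clockwise.
Potted plant: 6.3 × 10 = 63 N down at 2.32 m → arm 0.03 m, τ = 63 × 0.03 = 1.89 N·m clockwise.
Net moment of existing loads = 385.5 N·m clockwise.
The sign weighs 23.8 × 10 = 238 N and must supply an equal counterclockwise moment, so its lever arm about the fulcrum is 385.5 / 238 = 1.62 m.
That puts it at 2.29 − 1.62 = 0.67 m from the left end.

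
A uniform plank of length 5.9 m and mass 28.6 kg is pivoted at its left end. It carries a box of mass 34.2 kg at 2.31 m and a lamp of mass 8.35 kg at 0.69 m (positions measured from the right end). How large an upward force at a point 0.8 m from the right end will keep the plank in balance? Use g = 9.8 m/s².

About the left end:
Beam weight: 28.6 × 9.8 = 280.3 N down at 2.95 m → arm 2.95 m, τ = 280.3 × 2.95 = 826.9 N·m clockwise.
Box: 34.2 × 9.8 = 335.2 N down at 2.31 m → arm 3.59 m, τ = 335.2 × 3.59 = 1203 N·m clockwise.
Lamp: 8.35 × 9.8 = 81.83 N down at 0.69 m → arm 5.21 m, τ = 81.83 × 5.21 = 426.3 N·m clockwise.
Net moment of the loads = 2456 N·m clockwise.
The upward force F acts at a point 0.8 m from the right end, arm 5.1 m, giving F × 5.1 counterclockwise.
Balancing moments: F × 5.1 = 2456, giving F = 2456 / 5.1 = 482 N.

F ≈ 482 N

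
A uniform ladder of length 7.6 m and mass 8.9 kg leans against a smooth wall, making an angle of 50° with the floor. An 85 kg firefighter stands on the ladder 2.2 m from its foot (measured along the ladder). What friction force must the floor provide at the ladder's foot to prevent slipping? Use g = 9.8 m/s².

f ≈ 239 N

Choose the foot of the ladder as the axis so the floor normal and friction both act there and drop out.
Ladder weight 8.9×9.8 = 87.22 N acts at 3.8 m along the ladder; its horizontal arm is 3.8·cos50° = 2.443 m → τ = 213.1 N·m clockwise.
Firefighter: 85×9.8 = 833 N at 2.2 m → arm 1.414 m → τ = 1178 N·m clockwise.
Wall normal N acts horizontally at the top; its moment arm is the height L sinθ = 7.6·sin50° = 5.822 m, counterclockwise.
Balancing moments: N × 5.822 = 1391, giving N = 239 N.
ΣFx = 0: friction at the foot balances the wall's push, so f = N_wall = 239 N.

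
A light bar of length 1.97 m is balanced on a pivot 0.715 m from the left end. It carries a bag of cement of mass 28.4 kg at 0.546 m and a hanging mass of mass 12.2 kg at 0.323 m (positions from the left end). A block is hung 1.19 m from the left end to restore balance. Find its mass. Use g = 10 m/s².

m ≈ 20.2 kg

Sum moments about the pivot (at 0.715 m from the left end) (the support reaction has zero arm there).
Bag of cement: 28.4 × 10 = 284 N down at 0.546 m → arm 0.169 m, τ = 284 × 0.169 = 48 N·m counterclockwise.
Hanging mass: 12.2 × 10 = 122 N down at 0.323 m → arm 0.392 m, τ = 122 × 0.392 = 47.82 N·m counterclockwise.
Net moment of known loads = 95.82 N·m counterclockwise.
An unknown mass m at 1.19 m has arm 0.475 m; its moment is m·g·0.475 clockwise.
For rotational equilibrium, m × 10 × 0.475 = 95.82, so m = 95.82 / (10 × 0.475) = 20.2 kg.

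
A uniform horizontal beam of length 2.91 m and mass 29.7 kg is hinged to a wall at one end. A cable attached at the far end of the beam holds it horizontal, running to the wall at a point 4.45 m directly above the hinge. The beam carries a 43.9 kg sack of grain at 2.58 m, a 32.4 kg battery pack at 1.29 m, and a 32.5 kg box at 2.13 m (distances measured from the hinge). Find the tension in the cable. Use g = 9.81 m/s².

T ≈ 1080 N

Taking torques about the hinge:
Beam weight: 29.7 × 9.81 = 291.4 N down at 1.455 m → arm 1.455 m, τ = 291.4 × 1.455 = 424 N·m clockwise.
Sack of grain: 43.9 × 9.81 = 430.7 N down at 2.58 m → arm 2.58 m, τ = 430.7 × 2.58 = 1111 N·m clockwise.
Battery pack: 32.4 × 9.81 = 317.8 N down at 1.29 m → arm 1.29 m, τ = 317.8 × 1.29 = 410 N·m clockwise.
Box: 32.5 × 9.81 = 318.8 N down at 2.13 m → arm 2.13 m, τ = 318.8 × 2.13 = 679 N·m clockwise.
Total clockwise load moment = 2624 N·m.
The cable tension T acts at 2.91 m; only its component perpendicular to the beam, T sinθ, produces torque. sinθ = h/√(h²+d²) = 4.45/√(4.45²+2.91²) = 0.8369.
Στ = 0 ⇒ T × 2.91 × 0.8369 = 2624 ⇒ T = 2624 / 2.435 = 1080 N.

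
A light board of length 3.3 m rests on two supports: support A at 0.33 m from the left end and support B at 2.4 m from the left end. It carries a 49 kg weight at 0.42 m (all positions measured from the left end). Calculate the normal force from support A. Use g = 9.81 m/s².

Choose support B as the axis so its reaction then has zero moment arm.
Weight: 49 × 9.81 = 480.7 N down at 0.42 m → arm 1.98 m, τ = 480.7 × 1.98 = 951.8 N·m counterclockwise.
Net load moment about support B = 951.8 N·m counterclockwise.
Reaction R at support A is upward at 0.33 m, arm 2.07 m → moment R × 2.07 clockwise.
Setting net torque to zero: R × 2.07 = 951.8 → R = 460 N.

R_A ≈ 460 N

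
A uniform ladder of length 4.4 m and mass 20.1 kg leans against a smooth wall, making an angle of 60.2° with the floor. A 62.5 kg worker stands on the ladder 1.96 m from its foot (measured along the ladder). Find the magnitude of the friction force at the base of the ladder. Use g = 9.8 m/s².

Sum moments about the foot of the ladder (the floor normal and friction both act there and drop out).
Ladder weight 20.1×9.8 = 197 N acts at 2.2 m along the ladder; its horizontal arm is 2.2·cos60.2° = 1.093 m → τ = 215.3 N·m clockwise.
Worker: 62.5×9.8 = 612.5 N at 1.96 m → arm 0.9741 m → τ = 596.6 N·m clockwise.
Wall normal N acts horizontally at the top; its moment arm is the height L sinθ = 4.4·sin60.2° = 3.818 m, counterclockwise.
For rotational equilibrium, N × 3.818 = 811.9, so N = 213 N.
ΣFx = 0: friction at the foot balances the wall's push, so f = N_wall = 213 N.

f ≈ 213 N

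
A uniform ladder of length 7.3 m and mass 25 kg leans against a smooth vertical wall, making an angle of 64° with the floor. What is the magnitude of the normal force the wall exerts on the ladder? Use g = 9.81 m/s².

N_wall ≈ 59.8 N

Take moments about the foot of the ladder.
Ladder weight 25×9.81 = 245.2 N acts at 3.65 m along the ladder; its horizontal arm is 3.65·cos64° = 1.6 m → τ = 392.3 N·m clockwise.
Wall normal N acts horizontally at the top; its moment arm is the height L sinθ = 7.3·sin64° = 6.561 m, counterclockwise.
Setting net torque to zero: N × 6.561 = 392.3 → N = 59.8 N.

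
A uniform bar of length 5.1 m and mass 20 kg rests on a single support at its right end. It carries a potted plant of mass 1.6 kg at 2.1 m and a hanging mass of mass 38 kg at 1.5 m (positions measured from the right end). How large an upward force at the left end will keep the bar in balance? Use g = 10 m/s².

F ≈ 218 N

Choose the right end as the axis so the unknown pivot reaction has zero arm there.
Beam weight: 20 × 10 = 200 N down at 2.55 m → arm 2.55 m, τ = 200 × 2.55 = 510 N·m counterclockwise.
Potted plant: 1.6 × 10 = 16 N down at 2.1 m → arm 2.1 m, τ = 16 × 2.1 = 33.6 N·m counterclockwise.
Hanging mass: 38 × 10 = 380 N down at 1.5 m → arm 1.5 m, τ = 380 × 1.5 = 570 N·m counterclockwise.
Net moment of the loads = 1114 N·m counterclockwise.
The upward force F acts at the left end, arm 5.1 m, giving F × 5.1 clockwise.
Στ = 0 ⇒ F × 5.1 = 1114 ⇒ F = 1114 / 5.1 = 218 N.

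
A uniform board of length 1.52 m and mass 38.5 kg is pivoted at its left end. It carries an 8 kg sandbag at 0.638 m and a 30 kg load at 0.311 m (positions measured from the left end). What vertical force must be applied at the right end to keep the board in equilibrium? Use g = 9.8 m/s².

F ≈ 282 N

Sum moments about the left end (the unknown pivot reaction has zero arm there).
Beam weight: 38.5 × 9.8 = 377.3 N down at 0.76 m → arm 0.76 m, τ = 377.3 × 0.76 = 286.7 N·m clockwise.
Sandbag: 8 × 9.8 = 78.4 N down at 0.638 m → arm 0.638 m, τ = 78.4 × 0.638 = 50.02 N·m clockwise.
Load: 30 × 9.8 = 294 N down at 0.311 m → arm 0.311 m, τ = 294 × 0.311 = 91.43 N·m clockwise.
Net moment of the loads = 428.1 N·m clockwise.
The upward force F acts at the right end, arm 1.52 m, giving F × 1.52 counterclockwise.
Setting net torque to zero: F × 1.52 = 428.1 → F = 428.1 / 1.52 = 282 N.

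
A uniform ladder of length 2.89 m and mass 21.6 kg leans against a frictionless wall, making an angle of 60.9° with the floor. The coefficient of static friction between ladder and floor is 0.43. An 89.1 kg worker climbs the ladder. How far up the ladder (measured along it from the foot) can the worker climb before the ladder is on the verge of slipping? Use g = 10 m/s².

About the foot of the ladder:
Ladder weight 21.6×10 = 216 N acts at 1.445 m along the ladder; its horizontal arm is 1.445·cos60.9° = 0.7028 m → τ = 151.8 N·m clockwise.
Worker weight 89.1×10 = 891 N at distance d → arm d·cos60.9° → τ = 891·d·0.4863 clockwise.
Wall normal N at the top has arm L sinθ = 2.525 m counterclockwise, so Στ = 0 gives N·2.525 = 151.8 + 433.3·d.
ΣFy = 0 ⇒ N_floor = 1107 N, so the maximum friction is μ_s·N_floor = 0.43×1107 = 476 N. ΣFx = 0 ⇒ N_wall = f, so at the slipping point N = 476 N.
Substituting: 476×2.525 = 151.8 + 433.3·d ⇒ d = (1202 − 151.8) / 433.3 = 2.42 m.

d ≈ 2.42 m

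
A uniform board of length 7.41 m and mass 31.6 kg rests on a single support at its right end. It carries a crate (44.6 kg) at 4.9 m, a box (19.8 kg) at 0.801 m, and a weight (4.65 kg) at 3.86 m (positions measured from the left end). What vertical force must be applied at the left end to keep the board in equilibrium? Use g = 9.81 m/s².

About the right end:
Beam weight: 31.6 × 9.81 = 310 N down at 3.705 m → arm 3.705 m, τ = 310 × 3.705 = 1149 N·m counterclockwise.
Crate: 44.6 × 9.81 = 437.5 N down at 4.9 m → arm 2.51 m, τ = 437.5 × 2.51 = 1098 N·m counterclockwise.
Box: 19.8 × 9.81 = 194.2 N down at 0.801 m → arm 6.609 m, τ = 194.2 × 6.609 = 1283 N·m counterclockwise.
Weight: 4.65 × 9.81 = 45.62 N down at 3.86 m → arm 3.55 m, τ = 45.62 × 3.55 = 162 N·m counterclockwise.
Net moment of the loads = 3692 N·m counterclockwise.
The upward force F acts at the left end, arm 7.41 m, giving F × 7.41 clockwise.
Balancing moments: F × 7.41 = 3692, giving F = 3692 / 7.41 = 498 N.

F ≈ 498 N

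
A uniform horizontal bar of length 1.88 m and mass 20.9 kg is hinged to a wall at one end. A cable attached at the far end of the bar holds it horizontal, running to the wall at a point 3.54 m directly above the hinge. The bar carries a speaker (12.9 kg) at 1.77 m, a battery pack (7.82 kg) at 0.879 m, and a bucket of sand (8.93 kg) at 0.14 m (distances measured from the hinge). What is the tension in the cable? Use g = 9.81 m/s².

T ≈ 299 N

Take moments about the hinge.
Beam weight: 20.9 × 9.81 = 205 N down at 0.94 m → arm 0.94 m, τ = 205 × 0.94 = 192.7 N·m clockwise.
Speaker: 12.9 × 9.81 = 126.5 N down at 1.77 m → arm 1.77 m, τ = 126.5 × 1.77 = 223.9 N·m clockwise.
Battery pack: 7.82 × 9.81 = 76.71 N down at 0.879 m → arm 0.879 m, τ = 76.71 × 0.879 = 67.43 N·m clockwise.
Bucket of sand: 8.93 × 9.81 = 87.6 N down at 0.14 m → arm 0.14 m, τ = 87.6 × 0.14 = 12.26 N·m clockwise.
Total clockwise load moment = 496.3 N·m.
The cable tension T acts at 1.88 m; only its component perpendicular to the bar, T sinθ, produces torque. sinθ = h/√(h²+d²) = 3.54/√(3.54²+1.88²) = 0.8832.
Setting net torque to zero: T × 1.88 × 0.8832 = 496.3 → T = 496.3 / 1.66 = 299 N.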